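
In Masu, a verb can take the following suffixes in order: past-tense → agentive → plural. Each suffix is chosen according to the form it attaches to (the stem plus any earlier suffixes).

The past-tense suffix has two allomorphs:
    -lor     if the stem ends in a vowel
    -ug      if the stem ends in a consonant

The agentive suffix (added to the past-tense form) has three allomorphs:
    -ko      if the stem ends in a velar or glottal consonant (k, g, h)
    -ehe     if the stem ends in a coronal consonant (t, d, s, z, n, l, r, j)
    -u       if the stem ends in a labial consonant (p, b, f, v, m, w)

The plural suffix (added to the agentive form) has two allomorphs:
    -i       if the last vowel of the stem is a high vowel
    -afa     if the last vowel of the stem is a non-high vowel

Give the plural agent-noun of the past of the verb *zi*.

*zi*: final sound = /i/, a vowel → -lor → *zilor*.
The past-tense form *zilor*: final consonant = /r/, coronal → -ehe → *zilorehe*.
The agentive form *zilorehe*: last vowel = /e/, a non-high vowel → -afa → *ziloreheafa*.

ziloreheafa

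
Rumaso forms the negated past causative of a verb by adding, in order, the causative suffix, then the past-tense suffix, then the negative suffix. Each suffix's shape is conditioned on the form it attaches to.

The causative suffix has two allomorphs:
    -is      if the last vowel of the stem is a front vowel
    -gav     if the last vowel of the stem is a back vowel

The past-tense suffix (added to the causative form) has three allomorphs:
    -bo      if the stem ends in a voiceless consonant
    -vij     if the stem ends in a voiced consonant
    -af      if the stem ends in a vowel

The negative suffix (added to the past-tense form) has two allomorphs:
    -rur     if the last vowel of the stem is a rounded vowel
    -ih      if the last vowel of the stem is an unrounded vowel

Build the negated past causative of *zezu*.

zezugavvijih

Since the last vowel of *zezu* is /u/ (a back vowel), it takes -gav, giving *zezugav*.
The causative form *zezugav* — final sound /v/ (a voiced consonant) → -vij → *zezugavvij*.
The past-tense form *zezugavvij*: last vowel = /i/, an unrounded vowel → -ih → *zezugavvijih*.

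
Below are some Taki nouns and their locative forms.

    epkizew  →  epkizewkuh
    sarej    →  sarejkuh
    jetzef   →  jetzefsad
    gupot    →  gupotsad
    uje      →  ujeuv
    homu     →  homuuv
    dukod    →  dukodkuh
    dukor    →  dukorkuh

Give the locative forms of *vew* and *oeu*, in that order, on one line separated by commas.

The suffix is conditioned by the final sound: -sad when the stem ends in a voiceless consonant (*jetzef*, *gupot*); -kuh when the stem ends in a voiced consonant (*epkizew*, *sarej*, *dukod*, *dukor*); -uv when the stem ends in a vowel (*uje*, *homu*).
*vew*: final sound = /w/, a voiced consonant → -kuh → *vewkuh*.
*oeu*: final sound = /u/, a vowel → -uv → *oeuuv*.

vewkuh, oeuuv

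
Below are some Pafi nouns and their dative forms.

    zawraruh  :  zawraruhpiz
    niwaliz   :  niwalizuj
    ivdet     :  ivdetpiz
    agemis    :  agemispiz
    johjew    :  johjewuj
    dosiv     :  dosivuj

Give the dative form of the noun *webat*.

webatpiz

The alternation tracks the final consonant of the stem — -piz when the stem ends in a voiceless consonant (*zawraruh*, *ivdet*, *agemis*); -uj when the stem ends in a voiced consonant (*niwaliz*, *johjew*, *dosiv*).
*webat* — final consonant /t/ (voiceless) → -piz → *webatpiz*.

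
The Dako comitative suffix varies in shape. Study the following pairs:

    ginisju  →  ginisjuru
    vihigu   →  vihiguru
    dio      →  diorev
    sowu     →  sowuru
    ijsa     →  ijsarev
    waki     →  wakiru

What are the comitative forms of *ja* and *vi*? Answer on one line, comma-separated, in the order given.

The alternation tracks the last vowel of the stem — -ru when the last vowel of the stem is a high vowel (*ginisju*, *vihigu*, *sowu*, *waki*); -rev when the last vowel of the stem is a non-high vowel (*dio*, *ijsa*).
The last vowel of *ja* is /a/, which is a non-high vowel, so the suffix is -rev, giving *jarev*.
The last vowel of *vi* is /i/, which is a high vowel, so the suffix is -ru, giving *viru*.

jarev, viru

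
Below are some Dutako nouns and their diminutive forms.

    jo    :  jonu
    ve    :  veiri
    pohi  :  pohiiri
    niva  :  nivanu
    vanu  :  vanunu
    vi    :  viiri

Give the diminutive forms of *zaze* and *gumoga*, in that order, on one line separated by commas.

zazeiri, gumoganu

The suffix is conditioned by the last vowel: -iri when the last vowel of the stem is a front vowel (*ve*, *pohi*, *vi*); -nu when the last vowel of the stem is a back vowel (*jo*, *niva*, *vanu*).
*zaze*: last vowel = /e/, a front vowel → -iri → *zazeiri*.
*gumoga* — last vowel /a/ (a back vowel) → -nu → *gumoganu*.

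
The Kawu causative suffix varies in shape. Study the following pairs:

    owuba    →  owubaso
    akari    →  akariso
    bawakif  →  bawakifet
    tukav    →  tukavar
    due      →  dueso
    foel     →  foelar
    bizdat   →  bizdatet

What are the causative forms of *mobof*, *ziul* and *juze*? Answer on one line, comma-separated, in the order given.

mobofet, ziular, juzeso

The alternation tracks the final sound of the stem — -et when the stem ends in a voiceless consonant (*bawakif*, *bizdat*); -ar when the stem ends in a voiced consonant (*tukav*, *foel*); -so when the stem ends in a vowel (*owuba*, *akari*, *due*).
Since the final sound of *mobof* is /f/ (a voiceless consonant), it takes -et, giving *mobofet*.
*ziul*: final sound = /l/, a voiced consonant → -ar → *ziular*.
The final sound of *juze* is /e/, which is a vowel, so the suffix is -so, giving *juzeso*.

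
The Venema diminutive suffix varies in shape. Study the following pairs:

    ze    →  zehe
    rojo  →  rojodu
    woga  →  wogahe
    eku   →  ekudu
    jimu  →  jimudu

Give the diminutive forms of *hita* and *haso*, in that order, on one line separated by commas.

hitahe, hasodu

The suffix is conditioned by the last vowel: -du when the last vowel of the stem is a rounded vowel (*rojo*, *eku*, *jimu*); -he when the last vowel of the stem is an unrounded vowel (*ze*, *woga*).
*hita*: last vowel = /a/, an unrounded vowel → -he → *hitahe*.
*haso* — last vowel /o/ (a rounded vowel) → -du → *hasodu*.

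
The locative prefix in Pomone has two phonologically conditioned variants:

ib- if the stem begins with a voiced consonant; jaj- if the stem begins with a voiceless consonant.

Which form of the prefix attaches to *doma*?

ib-

The first consonant of *doma* is /d/, which is voiced, so the prefix is ib-.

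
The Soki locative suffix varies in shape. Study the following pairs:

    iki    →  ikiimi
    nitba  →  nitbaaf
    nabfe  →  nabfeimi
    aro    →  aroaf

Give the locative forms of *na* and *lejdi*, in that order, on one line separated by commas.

naaf, lejdiimi

Looking at the last vowel of each stem: -imi when the last vowel of the stem is a front vowel (*iki*, *nabfe*); -af when the last vowel of the stem is a back vowel (*nitba*, *aro*).
*na* — last vowel /a/ (a back vowel) → -af → *naaf*.
*lejdi*: last vowel = /i/, a front vowel → -imi → *lejdiimi*.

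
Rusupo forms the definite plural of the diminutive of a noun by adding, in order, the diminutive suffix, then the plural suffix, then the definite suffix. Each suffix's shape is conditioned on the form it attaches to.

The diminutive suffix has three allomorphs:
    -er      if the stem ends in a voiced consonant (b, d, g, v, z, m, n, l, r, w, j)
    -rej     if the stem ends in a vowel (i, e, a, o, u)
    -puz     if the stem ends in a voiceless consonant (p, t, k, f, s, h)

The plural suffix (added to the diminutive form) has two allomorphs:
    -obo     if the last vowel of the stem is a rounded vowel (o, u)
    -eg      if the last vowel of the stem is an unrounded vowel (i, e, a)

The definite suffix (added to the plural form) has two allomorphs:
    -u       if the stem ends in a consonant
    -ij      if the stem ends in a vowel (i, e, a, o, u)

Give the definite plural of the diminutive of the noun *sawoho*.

sawohorejegu

*sawoho*: final sound = /o/, a vowel → -rej → *sawohorej*.
The diminutive form *sawohorej* — last vowel /e/ (an unrounded vowel) → -eg → *sawohorejeg*.
Since the final sound of the plural form *sawohorejeg* is /g/ (a consonant), it takes -u, giving *sawohorejegu*.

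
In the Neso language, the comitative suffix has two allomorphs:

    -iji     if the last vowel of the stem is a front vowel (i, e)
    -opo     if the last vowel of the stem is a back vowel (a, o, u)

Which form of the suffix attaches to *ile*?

-iji

*ile*: last vowel = /e/, a front vowel → -iji.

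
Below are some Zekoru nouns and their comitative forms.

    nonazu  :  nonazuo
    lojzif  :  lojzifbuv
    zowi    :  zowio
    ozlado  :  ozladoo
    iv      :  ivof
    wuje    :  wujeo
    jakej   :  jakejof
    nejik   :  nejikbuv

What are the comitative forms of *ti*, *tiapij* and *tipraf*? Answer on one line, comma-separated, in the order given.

The suffix is conditioned by the final sound: -buv when the stem ends in a voiceless consonant (*lojzif*, *nejik*); -of when the stem ends in a voiced consonant (*iv*, *jakej*); -o when the stem ends in a vowel (*nonazu*, *zowi*, *ozlado*, *wuje*).
Since the final sound of *ti* is /i/ (a vowel), it takes -o, giving *tio*.
*tiapij* — final sound /j/ (a voiced consonant) → -of → *tiapijof*.
*tipraf* — final sound /f/ (a voiceless consonant) → -buv → *tiprafbuv*.

tio, tiapijof, tiprafbuv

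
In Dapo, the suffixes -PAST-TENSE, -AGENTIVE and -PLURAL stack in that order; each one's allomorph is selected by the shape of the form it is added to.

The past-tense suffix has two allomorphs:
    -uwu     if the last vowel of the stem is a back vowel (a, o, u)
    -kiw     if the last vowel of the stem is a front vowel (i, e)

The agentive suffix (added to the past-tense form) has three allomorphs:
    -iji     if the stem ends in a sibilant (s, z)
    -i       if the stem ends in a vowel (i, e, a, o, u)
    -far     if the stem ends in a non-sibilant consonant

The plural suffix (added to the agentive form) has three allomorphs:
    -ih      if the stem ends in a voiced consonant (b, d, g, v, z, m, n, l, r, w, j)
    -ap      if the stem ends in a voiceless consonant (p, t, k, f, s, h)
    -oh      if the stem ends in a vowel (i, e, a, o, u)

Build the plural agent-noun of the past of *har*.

haruwuioh

*har*: last vowel = /a/, a back vowel → -uwu → *haruwu*.
The final sound of the past-tense form *haruwu* is /u/, which is a vowel, so the agentive suffix is -i, giving *haruwui*.
The agentive form *haruwui* — final sound /i/ (a vowel) → -oh → *haruwuioh*.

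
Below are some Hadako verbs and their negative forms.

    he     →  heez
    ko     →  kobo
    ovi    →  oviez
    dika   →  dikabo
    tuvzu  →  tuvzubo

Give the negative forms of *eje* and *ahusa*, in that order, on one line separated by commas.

ejeez, ahusabo

The alternation tracks the last vowel of the stem — -ez when the last vowel of the stem is a front vowel (*he*, *ovi*); -bo when the last vowel of the stem is a back vowel (*ko*, *dika*, *tuvzu*).
Since the last vowel of *eje* is /e/ (a front vowel), it takes -ez, giving *ejeez*.
The last vowel of *ahusa* is /a/, which is a back vowel, so the suffix is -bo, giving *ahusabo*.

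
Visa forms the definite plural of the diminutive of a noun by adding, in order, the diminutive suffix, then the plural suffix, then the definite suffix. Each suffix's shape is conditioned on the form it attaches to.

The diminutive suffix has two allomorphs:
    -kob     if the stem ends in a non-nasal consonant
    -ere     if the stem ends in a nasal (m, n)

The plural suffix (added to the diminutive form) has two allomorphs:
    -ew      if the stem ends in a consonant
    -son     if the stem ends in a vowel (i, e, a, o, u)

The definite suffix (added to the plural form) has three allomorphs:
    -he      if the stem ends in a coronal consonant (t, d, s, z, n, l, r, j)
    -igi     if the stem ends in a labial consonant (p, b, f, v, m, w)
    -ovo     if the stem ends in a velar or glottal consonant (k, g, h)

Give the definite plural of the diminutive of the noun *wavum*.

wavumeresonhe

Since the final consonant of *wavum* is /m/ (a nasal), it takes -ere, giving *wavumere*.
The diminutive form *wavumere*: final sound = /e/, a vowel → -son → *wavumereson*.
The final consonant of the plural form *wavumereson* is /n/, which is coronal, so the definite suffix is -he, giving *wavumeresonhe*.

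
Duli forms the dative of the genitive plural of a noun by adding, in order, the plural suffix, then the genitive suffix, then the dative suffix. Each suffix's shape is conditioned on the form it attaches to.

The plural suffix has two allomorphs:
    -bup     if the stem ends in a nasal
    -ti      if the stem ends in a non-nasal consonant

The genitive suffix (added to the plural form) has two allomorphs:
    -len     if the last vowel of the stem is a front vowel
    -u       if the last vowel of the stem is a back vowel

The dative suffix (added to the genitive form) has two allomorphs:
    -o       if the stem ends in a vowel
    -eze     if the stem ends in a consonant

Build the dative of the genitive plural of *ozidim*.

ozidimbupuo

*ozidim*: final consonant = /m/, a nasal → -bup → *ozidimbup*.
Since the last vowel of the plural form *ozidimbup* is /u/ (a back vowel), it takes -u, giving *ozidimbupu*.
Since the final sound of the genitive form *ozidimbupu* is /u/ (a vowel), it takes -o, giving *ozidimbupuo*.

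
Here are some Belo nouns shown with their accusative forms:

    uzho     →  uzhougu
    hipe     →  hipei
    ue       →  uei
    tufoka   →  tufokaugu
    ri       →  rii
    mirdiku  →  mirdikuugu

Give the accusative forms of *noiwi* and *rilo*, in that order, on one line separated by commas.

noiwii, rilougu

Looking at the last vowel of each stem: -i when the last vowel of the stem is a front vowel (*hipe*, *ue*, *ri*); -ugu when the last vowel of the stem is a back vowel (*uzho*, *tufoka*, *mirdiku*).
The last vowel of *noiwi* is /i/, which is a front vowel, so the suffix is -i, giving *noiwii*.
The last vowel of *rilo* is /o/, which is a back vowel, so the suffix is -ugu, giving *rilougu*.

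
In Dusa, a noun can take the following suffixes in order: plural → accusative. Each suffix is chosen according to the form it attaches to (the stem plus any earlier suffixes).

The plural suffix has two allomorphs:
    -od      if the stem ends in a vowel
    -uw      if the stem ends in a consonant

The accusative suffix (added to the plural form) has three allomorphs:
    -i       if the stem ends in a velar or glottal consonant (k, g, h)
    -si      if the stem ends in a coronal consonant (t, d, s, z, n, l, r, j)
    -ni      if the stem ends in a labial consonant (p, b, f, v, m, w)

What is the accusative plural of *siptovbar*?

Since the final sound of *siptovbar* is /r/ (a consonant), it takes -uw, giving *siptovbaruw*.
The plural form *siptovbaruw*: final consonant = /w/, labial → -ni → *siptovbaruwni*.

siptovbaruwni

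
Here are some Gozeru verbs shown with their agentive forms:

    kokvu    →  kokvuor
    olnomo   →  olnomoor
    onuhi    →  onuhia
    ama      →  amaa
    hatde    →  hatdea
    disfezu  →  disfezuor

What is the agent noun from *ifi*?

Looking at the last vowel of each stem: -or when the last vowel of the stem is a rounded vowel (*kokvu*, *olnomo*, *disfezu*); -a when the last vowel of the stem is an unrounded vowel (*onuhi*, *ama*, *hatde*).
*ifi* — last vowel /i/ (an unrounded vowel) → -a → *ifia*.

ifia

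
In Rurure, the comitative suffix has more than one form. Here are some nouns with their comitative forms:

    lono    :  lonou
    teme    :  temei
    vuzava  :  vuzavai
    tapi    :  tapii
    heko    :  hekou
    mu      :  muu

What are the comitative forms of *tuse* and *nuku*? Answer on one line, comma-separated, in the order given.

The alternation tracks the last vowel of the stem — -u when the last vowel of the stem is a rounded vowel (*lono*, *heko*, *mu*); -i when the last vowel of the stem is an unrounded vowel (*teme*, *vuzava*, *tapi*).
*tuse*: last vowel = /e/, an unrounded vowel → -i → *tusei*.
The last vowel of *nuku* is /u/, which is a rounded vowel, so the suffix is -u, giving *nukuu*.

tusei, nukuu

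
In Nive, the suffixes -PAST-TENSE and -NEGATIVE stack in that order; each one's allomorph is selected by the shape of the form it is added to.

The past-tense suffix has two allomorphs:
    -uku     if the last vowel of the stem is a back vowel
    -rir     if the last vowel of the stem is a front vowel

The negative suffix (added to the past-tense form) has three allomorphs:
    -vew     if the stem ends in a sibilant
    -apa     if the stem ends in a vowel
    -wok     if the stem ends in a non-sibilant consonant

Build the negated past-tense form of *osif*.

osifrirwok

*osif*: last vowel = /i/, a front vowel → -rir → *osifrir*.
The final sound of the past-tense form *osifrir* is /r/, which is a non-sibilant consonant, so the negative suffix is -wok, giving *osifrirwok*.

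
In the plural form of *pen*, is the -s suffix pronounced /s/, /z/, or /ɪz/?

The stem *pen* ends in a voiced non-sibilant sound.
The plural suffix surfaces as /ɪz/ after sibilants, /s/ after other voiceless consonants, and /z/ after other voiced sounds.
So the plural -s on *pen* is pronounced /z/.

/z/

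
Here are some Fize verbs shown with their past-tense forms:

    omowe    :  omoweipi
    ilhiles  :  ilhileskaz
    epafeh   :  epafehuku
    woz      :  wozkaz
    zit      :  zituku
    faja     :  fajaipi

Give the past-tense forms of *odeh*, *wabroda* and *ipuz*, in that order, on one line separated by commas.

odehuku, wabrodaipi, ipuzkaz

The alternation tracks the final sound of the stem — -kaz when the stem ends in a sibilant (*ilhiles*, *woz*); -uku when the stem ends in a non-sibilant consonant (*epafeh*, *zit*); -ipi when the stem ends in a vowel (*omowe*, *faja*).
The final sound of *odeh* is /h/, which is a non-sibilant consonant, so the suffix is -uku, giving *odehuku*.
Since the final sound of *wabroda* is /a/ (a vowel), it takes -ipi, giving *wabrodaipi*.
*ipuz*: final sound = /z/, a sibilant → -kaz → *ipuzkaz*.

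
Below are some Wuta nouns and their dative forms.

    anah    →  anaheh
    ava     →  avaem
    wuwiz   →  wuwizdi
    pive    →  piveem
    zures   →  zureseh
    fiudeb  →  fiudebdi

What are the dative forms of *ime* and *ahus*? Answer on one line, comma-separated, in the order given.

imeem, ahuseh

Looking at the final sound of each stem: -eh when the stem ends in a voiceless consonant (*anah*, *zures*); -di when the stem ends in a voiced consonant (*wuwiz*, *fiudeb*); -em when the stem ends in a vowel (*ava*, *pive*).
*ime*: final sound = /e/, a vowel → -em → *imeem*.
Since the final sound of *ahus* is /s/ (a voiceless consonant), it takes -eh, giving *ahuseh*.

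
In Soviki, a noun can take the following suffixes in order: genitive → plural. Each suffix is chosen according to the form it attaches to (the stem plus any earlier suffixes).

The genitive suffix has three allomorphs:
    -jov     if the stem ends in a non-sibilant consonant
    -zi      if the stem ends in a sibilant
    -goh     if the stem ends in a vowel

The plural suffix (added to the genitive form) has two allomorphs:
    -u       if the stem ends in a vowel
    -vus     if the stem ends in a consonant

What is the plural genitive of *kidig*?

kidigjovvus

*kidig* — final sound /g/ (a non-sibilant consonant) → -jov → *kidigjov*.
Since the final sound of the genitive form *kidigjov* is /v/ (a consonant), it takes -vus, giving *kidigjovvus*.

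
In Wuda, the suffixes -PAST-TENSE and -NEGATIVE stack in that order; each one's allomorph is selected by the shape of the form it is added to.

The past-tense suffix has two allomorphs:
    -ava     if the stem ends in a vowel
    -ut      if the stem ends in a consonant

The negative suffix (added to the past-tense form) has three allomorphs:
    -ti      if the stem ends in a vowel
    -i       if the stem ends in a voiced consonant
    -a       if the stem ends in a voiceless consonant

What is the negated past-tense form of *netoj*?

*netoj* — final sound /j/ (a consonant) → -ut → *netojut*.
The final sound of the past-tense form *netojut* is /t/, which is a voiceless consonant, so the negative suffix is -a, giving *netojuta*.

netojuta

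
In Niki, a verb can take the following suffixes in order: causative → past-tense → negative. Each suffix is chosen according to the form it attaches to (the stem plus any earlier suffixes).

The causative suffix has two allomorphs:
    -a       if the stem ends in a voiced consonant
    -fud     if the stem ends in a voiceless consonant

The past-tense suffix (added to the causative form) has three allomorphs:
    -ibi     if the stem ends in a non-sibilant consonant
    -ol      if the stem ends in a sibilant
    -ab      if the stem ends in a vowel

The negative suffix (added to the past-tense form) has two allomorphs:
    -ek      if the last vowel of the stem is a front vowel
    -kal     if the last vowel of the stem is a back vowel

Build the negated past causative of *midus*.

Since the final consonant of *midus* is /s/ (voiceless), it takes -fud, giving *midusfud*.
The causative form *midusfud* — final sound /d/ (a non-sibilant consonant) → -ibi → *midusfudibi*.
The past-tense form *midusfudibi* — last vowel /i/ (a front vowel) → -ek → *midusfudibiek*.

midusfudibiek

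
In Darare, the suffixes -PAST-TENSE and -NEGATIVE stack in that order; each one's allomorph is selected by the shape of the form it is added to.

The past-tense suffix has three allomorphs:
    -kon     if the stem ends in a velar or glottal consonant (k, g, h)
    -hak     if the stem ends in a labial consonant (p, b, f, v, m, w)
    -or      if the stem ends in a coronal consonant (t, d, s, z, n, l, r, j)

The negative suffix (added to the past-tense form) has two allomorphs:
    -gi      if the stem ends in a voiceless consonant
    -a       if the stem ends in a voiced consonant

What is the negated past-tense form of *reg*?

*reg* — final consonant /g/ (velar/glottal) → -kon → *regkon*.
The final consonant of the past-tense form *regkon* is /n/, which is voiced, so the negative suffix is -a, giving *regkona*.

regkona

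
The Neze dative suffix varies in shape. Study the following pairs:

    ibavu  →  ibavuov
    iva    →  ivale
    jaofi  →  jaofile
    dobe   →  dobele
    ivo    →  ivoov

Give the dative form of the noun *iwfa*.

iwfale

The alternation tracks the last vowel of the stem — -ov when the last vowel of the stem is a rounded vowel (*ibavu*, *ivo*); -le when the last vowel of the stem is an unrounded vowel (*iva*, *jaofi*, *dobe*).
Since the last vowel of *iwfa* is /a/ (an unrounded vowel), it takes -le, giving *iwfale*.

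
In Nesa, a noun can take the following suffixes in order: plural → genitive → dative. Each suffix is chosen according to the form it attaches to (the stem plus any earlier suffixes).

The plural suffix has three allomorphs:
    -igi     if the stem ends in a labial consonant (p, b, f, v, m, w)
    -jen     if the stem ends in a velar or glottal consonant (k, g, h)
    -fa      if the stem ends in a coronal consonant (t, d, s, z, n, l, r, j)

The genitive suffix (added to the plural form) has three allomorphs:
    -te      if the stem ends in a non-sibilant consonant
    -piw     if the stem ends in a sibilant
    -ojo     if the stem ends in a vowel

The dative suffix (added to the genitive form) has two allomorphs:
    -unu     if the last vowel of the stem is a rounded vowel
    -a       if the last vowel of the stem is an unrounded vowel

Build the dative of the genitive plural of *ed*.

Since the final consonant of *ed* is /d/ (coronal), it takes -fa, giving *edfa*.
The plural form *edfa*: final sound = /a/, a vowel → -ojo → *edfaojo*.
The genitive form *edfaojo*: last vowel = /o/, a rounded vowel → -unu → *edfaojounu*.

edfaojounu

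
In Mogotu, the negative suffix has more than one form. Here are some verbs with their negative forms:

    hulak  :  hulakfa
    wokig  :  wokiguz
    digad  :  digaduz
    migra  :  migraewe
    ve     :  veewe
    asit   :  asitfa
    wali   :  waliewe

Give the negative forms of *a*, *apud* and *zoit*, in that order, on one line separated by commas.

aewe, apuduz, zoitfa

The alternation tracks the final sound of the stem — -fa when the stem ends in a voiceless consonant (*hulak*, *asit*); -uz when the stem ends in a voiced consonant (*wokig*, *digad*); -ewe when the stem ends in a vowel (*migra*, *ve*, *wali*).
*a* — final sound /a/ (a vowel) → -ewe → *aewe*.
Since the final sound of *apud* is /d/ (a voiced consonant), it takes -uz, giving *apuduz*.
Since the final sound of *zoit* is /t/ (a voiceless consonant), it takes -fa, giving *zoitfa*.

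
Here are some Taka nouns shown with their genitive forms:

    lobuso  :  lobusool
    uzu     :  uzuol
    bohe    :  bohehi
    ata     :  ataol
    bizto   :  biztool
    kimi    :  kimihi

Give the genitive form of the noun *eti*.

The suffix is conditioned by the last vowel: -hi when the last vowel of the stem is a front vowel (*bohe*, *kimi*); -ol when the last vowel of the stem is a back vowel (*lobuso*, *uzu*, *ata*, *bizto*).
The last vowel of *eti* is /i/, which is a front vowel, so the suffix is -hi, giving *etihi*.

etihi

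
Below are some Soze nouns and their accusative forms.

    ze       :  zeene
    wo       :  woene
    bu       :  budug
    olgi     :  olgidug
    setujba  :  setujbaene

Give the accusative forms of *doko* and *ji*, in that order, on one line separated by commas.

Looking at the last vowel of each stem: -dug when the last vowel of the stem is a high vowel (*bu*, *olgi*); -ene when the last vowel of the stem is a non-high vowel (*ze*, *wo*, *setujba*).
*doko*: last vowel = /o/, a non-high vowel → -ene → *dokoene*.
Since the last vowel of *ji* is /i/ (a high vowel), it takes -dug, giving *jidug*.

dokoene, jidug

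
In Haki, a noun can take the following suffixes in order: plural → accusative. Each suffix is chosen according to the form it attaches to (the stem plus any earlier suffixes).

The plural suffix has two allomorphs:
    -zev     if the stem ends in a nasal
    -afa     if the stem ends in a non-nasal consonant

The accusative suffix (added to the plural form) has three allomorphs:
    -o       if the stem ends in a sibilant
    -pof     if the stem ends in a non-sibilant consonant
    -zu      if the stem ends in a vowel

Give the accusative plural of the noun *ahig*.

*ahig*: final consonant = /g/, non-nasal → -afa → *ahigafa*.
The plural form *ahigafa*: final sound = /a/, a vowel → -zu → *ahigafazu*.

ahigafazu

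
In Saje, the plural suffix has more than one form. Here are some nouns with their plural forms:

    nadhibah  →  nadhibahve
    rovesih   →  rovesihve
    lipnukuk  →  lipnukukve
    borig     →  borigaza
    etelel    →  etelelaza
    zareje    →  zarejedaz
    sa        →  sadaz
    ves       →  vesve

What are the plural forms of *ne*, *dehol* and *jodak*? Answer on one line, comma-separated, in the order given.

The alternation tracks the final sound of the stem — -ve when the stem ends in a voiceless consonant (*nadhibah*, *rovesih*, *lipnukuk*, *ves*); -aza when the stem ends in a voiced consonant (*borig*, *etelel*); -daz when the stem ends in a vowel (*zareje*, *sa*).
Since the final sound of *ne* is /e/ (a vowel), it takes -daz, giving *nedaz*.
The final sound of *dehol* is /l/, which is a voiced consonant, so the suffix is -aza, giving *deholaza*.
The final sound of *jodak* is /k/, which is a voiceless consonant, so the suffix is -ve, giving *jodakve*.

nedaz, deholaza, jodakve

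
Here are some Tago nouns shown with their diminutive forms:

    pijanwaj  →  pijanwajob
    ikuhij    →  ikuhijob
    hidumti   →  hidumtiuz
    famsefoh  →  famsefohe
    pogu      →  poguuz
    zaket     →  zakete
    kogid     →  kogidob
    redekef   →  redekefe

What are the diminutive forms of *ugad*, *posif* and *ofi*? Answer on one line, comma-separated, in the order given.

ugadob, posife, ofiuz

The alternation tracks the final sound of the stem — -e when the stem ends in a voiceless consonant (*famsefoh*, *zaket*, *redekef*); -ob when the stem ends in a voiced consonant (*pijanwaj*, *ikuhij*, *kogid*); -uz when the stem ends in a vowel (*hidumti*, *pogu*).
*ugad* — final sound /d/ (a voiced consonant) → -ob → *ugadob*.
The final sound of *posif* is /f/, which is a voiceless consonant, so the suffix is -e, giving *posife*.
Since the final sound of *ofi* is /i/ (a vowel), it takes -uz, giving *ofiuz*.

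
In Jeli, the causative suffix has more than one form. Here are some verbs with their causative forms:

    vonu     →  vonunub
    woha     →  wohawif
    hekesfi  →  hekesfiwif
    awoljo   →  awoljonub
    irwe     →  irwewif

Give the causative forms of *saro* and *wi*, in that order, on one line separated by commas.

Looking at the last vowel of each stem: -nub when the last vowel of the stem is a rounded vowel (*vonu*, *awoljo*); -wif when the last vowel of the stem is an unrounded vowel (*woha*, *hekesfi*, *irwe*).
*saro*: last vowel = /o/, a rounded vowel → -nub → *saronub*.
*wi* — last vowel /i/ (an unrounded vowel) → -wif → *wiwif*.

saronub, wiwif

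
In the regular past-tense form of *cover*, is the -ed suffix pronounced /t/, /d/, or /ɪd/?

The stem *cover* ends in a voiced sound other than /d/.
The -ed suffix is realized as /ɪd/ after /t, d/; as /t/ after other voiceless consonants; and as /d/ after other voiced sounds.
So -ed on *cover* is pronounced /d/.

/d/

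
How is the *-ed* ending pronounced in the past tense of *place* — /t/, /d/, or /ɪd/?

/t/

The stem *place* ends in a voiceless consonant other than /t/.
The -ed suffix is realized as /ɪd/ after /t, d/; as /t/ after other voiceless consonants; and as /d/ after other voiced sounds.
So -ed on *place* is pronounced /t/.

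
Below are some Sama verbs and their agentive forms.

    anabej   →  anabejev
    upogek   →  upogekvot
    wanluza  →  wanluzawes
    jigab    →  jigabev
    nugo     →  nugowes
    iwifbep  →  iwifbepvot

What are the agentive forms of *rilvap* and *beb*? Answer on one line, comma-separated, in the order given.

The suffix is conditioned by the final sound: -vot when the stem ends in a voiceless consonant (*upogek*, *iwifbep*); -ev when the stem ends in a voiced consonant (*anabej*, *jigab*); -wes when the stem ends in a vowel (*wanluza*, *nugo*).
Since the final sound of *rilvap* is /p/ (a voiceless consonant), it takes -vot, giving *rilvapvot*.
*beb*: final sound = /b/, a voiced consonant → -ev → *bebev*.

rilvapvot, bebev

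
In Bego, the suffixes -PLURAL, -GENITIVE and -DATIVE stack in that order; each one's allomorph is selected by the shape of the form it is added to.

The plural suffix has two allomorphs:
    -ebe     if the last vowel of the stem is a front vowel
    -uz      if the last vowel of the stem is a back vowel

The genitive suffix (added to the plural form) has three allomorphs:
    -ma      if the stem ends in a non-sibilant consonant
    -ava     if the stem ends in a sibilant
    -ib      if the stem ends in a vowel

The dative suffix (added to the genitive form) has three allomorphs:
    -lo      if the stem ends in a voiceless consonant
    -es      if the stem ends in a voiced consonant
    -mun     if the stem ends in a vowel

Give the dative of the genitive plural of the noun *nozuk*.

*nozuk* — last vowel /u/ (a back vowel) → -uz → *nozukuz*.
The final sound of the plural form *nozukuz* is /z/, which is a sibilant, so the genitive suffix is -ava, giving *nozukuzava*.
The final sound of the genitive form *nozukuzava* is /a/, which is a vowel, so the dative suffix is -mun, giving *nozukuzavamun*.

nozukuzavamun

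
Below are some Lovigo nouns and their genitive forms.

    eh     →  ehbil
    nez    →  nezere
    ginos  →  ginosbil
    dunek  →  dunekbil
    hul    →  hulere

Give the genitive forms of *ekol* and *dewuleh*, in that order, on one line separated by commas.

The suffix is conditioned by the final consonant: -bil when the stem ends in a voiceless consonant (*eh*, *ginos*, *dunek*); -ere when the stem ends in a voiced consonant (*nez*, *hul*).
Since the final consonant of *ekol* is /l/ (voiced), it takes -ere, giving *ekolere*.
The final consonant of *dewuleh* is /h/, which is voiceless, so the suffix is -bil, giving *dewulehbil*.

ekolere, dewulehbil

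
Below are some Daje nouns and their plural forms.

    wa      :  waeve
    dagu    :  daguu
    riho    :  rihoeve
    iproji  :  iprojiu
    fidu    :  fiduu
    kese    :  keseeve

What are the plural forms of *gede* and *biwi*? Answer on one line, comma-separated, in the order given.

gedeeve, biwiu

The alternation tracks the last vowel of the stem — -u when the last vowel of the stem is a high vowel (*dagu*, *iproji*, *fidu*); -eve when the last vowel of the stem is a non-high vowel (*wa*, *riho*, *kese*).
The last vowel of *gede* is /e/, which is a non-high vowel, so the suffix is -eve, giving *gedeeve*.
Since the last vowel of *biwi* is /i/ (a high vowel), it takes -u, giving *biwiu*.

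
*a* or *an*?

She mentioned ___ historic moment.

The indefinite article is chosen by the initial *sound* of the following word, not its spelling.
*historic* begins with the sound /h/ (h is pronounced in standard usage) — a consonant sound.
So the article is *a*: She mentioned a historic moment.

a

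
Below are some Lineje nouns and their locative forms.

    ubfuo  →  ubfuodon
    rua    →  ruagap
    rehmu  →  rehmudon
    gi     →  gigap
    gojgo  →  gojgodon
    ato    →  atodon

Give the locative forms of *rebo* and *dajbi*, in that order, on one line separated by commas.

rebodon, dajbigap

The alternation tracks the last vowel of the stem — -don when the last vowel of the stem is a rounded vowel (*ubfuo*, *rehmu*, *gojgo*, *ato*); -gap when the last vowel of the stem is an unrounded vowel (*rua*, *gi*).
*rebo*: last vowel = /o/, a rounded vowel → -don → *rebodon*.
The last vowel of *dajbi* is /i/, which is an unrounded vowel, so the suffix is -gap, giving *dajbigap*.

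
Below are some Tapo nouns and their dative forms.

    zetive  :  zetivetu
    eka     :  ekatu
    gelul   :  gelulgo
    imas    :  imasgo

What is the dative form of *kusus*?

kususgo

Looking at the final sound of each stem: -go when the stem ends in a consonant (*gelul*, *imas*); -tu when the stem ends in a vowel (*zetive*, *eka*).
*kusus*: final sound = /s/, a consonant → -go → *kususgo*.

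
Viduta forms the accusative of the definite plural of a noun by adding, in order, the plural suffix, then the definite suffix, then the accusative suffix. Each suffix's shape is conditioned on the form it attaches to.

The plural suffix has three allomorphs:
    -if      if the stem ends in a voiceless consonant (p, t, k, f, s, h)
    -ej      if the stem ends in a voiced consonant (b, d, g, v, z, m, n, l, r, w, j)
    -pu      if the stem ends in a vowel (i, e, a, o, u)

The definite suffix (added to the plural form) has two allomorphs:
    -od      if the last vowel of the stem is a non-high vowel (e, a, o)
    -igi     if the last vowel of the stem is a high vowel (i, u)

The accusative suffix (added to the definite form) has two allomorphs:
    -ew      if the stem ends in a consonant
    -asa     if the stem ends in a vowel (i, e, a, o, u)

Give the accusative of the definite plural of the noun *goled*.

goledejodew

*goled*: final sound = /d/, a voiced consonant → -ej → *goledej*.
Since the last vowel of the plural form *goledej* is /e/ (a non-high vowel), it takes -od, giving *goledejod*.
The definite form *goledejod*: final sound = /d/, a consonant → -ew → *goledejodew*.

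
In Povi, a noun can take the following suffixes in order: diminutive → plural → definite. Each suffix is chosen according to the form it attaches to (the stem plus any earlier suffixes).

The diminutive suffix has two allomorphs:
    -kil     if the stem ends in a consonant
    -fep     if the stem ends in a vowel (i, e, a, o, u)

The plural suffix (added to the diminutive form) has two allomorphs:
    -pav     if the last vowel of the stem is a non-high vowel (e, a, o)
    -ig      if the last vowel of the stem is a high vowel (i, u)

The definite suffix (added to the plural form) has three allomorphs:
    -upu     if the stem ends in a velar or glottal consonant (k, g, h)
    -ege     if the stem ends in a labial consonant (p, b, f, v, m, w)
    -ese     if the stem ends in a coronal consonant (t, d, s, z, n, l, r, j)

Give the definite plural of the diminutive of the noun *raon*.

raonkiligupu

*raon*: final sound = /n/, a consonant → -kil → *raonkil*.
The diminutive form *raonkil* — last vowel /i/ (a high vowel) → -ig → *raonkilig*.
Since the final consonant of the plural form *raonkilig* is /g/ (velar/glottal), it takes -upu, giving *raonkiligupu*.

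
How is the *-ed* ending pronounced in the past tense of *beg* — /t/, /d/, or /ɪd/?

The stem *beg* ends in a voiced sound other than /d/.
The -ed suffix is realized as /ɪd/ after /t, d/; as /t/ after other voiceless consonants; and as /d/ after other voiced sounds.
So -ed on *beg* is pronounced /d/.

/d/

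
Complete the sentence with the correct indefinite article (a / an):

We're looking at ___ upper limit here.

The indefinite article is chosen by the initial *sound* of the following word, not its spelling.
*upper* begins with the sound /ʌ/ (u pronounced /ʌ/) — a vowel sound.
So the article is *an*: We're looking at an upper limit here.

an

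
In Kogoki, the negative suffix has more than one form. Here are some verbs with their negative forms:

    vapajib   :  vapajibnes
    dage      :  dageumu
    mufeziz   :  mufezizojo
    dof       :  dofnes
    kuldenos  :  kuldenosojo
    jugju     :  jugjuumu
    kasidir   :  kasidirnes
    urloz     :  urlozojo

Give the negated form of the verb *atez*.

The pattern is sibilance of the final sound: -ojo when the stem ends in a sibilant (*mufeziz*, *kuldenos*, *urloz*); -nes when the stem ends in a non-sibilant consonant (*vapajib*, *dof*, *kasidir*); -umu when the stem ends in a vowel (*dage*, *jugju*).
*atez*: final sound = /z/, a sibilant → -ojo → *atezojo*.

atezojo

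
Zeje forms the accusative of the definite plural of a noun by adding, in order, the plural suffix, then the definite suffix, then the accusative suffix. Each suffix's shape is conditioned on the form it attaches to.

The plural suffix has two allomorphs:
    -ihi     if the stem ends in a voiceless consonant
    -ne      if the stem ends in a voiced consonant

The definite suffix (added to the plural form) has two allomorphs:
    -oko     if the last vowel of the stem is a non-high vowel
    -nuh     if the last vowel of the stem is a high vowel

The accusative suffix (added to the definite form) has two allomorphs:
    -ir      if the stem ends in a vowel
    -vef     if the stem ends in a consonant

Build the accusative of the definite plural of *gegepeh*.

*gegepeh*: final consonant = /h/, voiceless → -ihi → *gegepehihi*.
Since the last vowel of the plural form *gegepehihi* is /i/ (a high vowel), it takes -nuh, giving *gegepehihinuh*.
Since the final sound of the definite form *gegepehihinuh* is /h/ (a consonant), it takes -vef, giving *gegepehihinuhvef*.

gegepehihinuhvef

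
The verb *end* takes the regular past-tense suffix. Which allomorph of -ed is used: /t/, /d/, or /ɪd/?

/ɪd/

The stem *end* ends in /t/ or /d/.
The -ed suffix is realized as /ɪd/ after /t, d/; as /t/ after other voiceless consonants; and as /d/ after other voiced sounds.
So -ed on *end* is pronounced /ɪd/.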